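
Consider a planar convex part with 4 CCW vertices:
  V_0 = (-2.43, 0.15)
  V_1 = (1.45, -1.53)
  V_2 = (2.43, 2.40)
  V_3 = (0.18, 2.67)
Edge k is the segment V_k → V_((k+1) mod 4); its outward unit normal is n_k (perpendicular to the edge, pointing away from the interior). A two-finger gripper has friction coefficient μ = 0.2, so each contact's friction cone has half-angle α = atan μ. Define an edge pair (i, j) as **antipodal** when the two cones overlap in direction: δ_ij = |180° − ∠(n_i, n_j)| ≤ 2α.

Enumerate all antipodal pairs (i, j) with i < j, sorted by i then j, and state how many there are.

α = atan 0.2 = 11.31°;  2α = 22.62°
n_0 = (-0.3973, -0.9177)
n_1 = (+0.9703, -0.2420)
n_2 = (+0.1191, +0.9929)
n_3 = (-0.6946, +0.7194)
  (0,1): δ = 80.59°  ·
  (0,2): δ = 16.57°  ✓
  (0,3): δ = 67.41°  ·
  (1,2): δ = 82.84°  ·
  (1,3): δ = 32.00°  ·
  (2,3): δ = 129.16°  ·
antipodal pairs: 1

count = 1; pairs: (0,2)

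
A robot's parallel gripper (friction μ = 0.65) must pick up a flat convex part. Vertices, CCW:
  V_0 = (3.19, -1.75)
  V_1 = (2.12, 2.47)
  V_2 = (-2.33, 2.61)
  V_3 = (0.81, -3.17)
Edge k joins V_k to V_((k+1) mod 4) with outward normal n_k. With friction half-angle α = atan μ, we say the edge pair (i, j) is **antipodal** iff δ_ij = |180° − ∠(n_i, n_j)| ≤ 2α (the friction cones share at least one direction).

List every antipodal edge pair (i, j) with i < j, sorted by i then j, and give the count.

α = atan 0.65 = 33.02°;  2α = 66.05°
n_0 = (+0.9693, +0.2458)
n_1 = (+0.0314, +0.9995)
n_2 = (-0.8787, -0.4774)
n_3 = (+0.5124, -0.8588)
  (0,1): δ = 106.03°  ·
  (0,2): δ = 14.29°  ✓
  (0,3): δ = 106.59°  ·
  (1,2): δ = 59.68°  ✓
  (1,3): δ = 32.62°  ✓
  (2,3): δ = 87.69°  ·
antipodal pairs: 3

count = 3; pairs: (0,2), (1,2), (1,3)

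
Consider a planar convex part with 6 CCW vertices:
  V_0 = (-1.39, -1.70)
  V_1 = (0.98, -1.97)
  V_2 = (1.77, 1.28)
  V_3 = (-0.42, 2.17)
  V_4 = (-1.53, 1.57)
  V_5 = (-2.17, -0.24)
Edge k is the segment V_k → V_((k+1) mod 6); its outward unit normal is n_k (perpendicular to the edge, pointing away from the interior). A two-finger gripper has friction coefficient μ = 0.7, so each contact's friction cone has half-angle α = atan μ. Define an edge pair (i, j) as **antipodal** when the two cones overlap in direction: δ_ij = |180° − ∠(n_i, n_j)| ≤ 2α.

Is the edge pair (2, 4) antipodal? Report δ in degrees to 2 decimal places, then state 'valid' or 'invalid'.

δ = 87.36°, invalid

α = atan 0.7 = 34.99°;  2α = 69.98°
edge 2: e_2 = (-2.19, +0.89);  n_2 = (+0.3765, +0.9264)
edge 4: e_4 = (-0.64, -1.81);  n_4 = (-0.9428, +0.3334)
∠(n_2, n_4) = 92.64°
δ = |180° − 92.64°| = 87.36°
87.36° > 2α = 69.98°  →  invalid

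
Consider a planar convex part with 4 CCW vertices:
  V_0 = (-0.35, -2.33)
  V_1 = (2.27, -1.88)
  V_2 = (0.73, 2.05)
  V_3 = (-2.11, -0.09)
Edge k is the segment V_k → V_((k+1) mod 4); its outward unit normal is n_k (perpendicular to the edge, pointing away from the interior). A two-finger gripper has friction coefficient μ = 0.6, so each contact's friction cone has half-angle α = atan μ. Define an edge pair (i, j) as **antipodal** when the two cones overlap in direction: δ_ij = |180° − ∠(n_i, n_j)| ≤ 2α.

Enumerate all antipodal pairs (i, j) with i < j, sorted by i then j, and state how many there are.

count = 2; pairs: (0,2), (1,3)

α = atan 0.6 = 30.96°;  2α = 61.93°
n_0 = (+0.1693, -0.9856)
n_1 = (+0.9311, +0.3648)
n_2 = (-0.6018, +0.7986)
n_3 = (-0.7863, -0.6178)
  (0,1): δ = 78.35°  ·
  (0,2): δ = 27.25°  ✓
  (0,3): δ = 118.41°  ·
  (1,2): δ = 74.40°  ·
  (1,3): δ = 16.76°  ✓
  (2,3): δ = 88.84°  ·
antipodal pairs: 2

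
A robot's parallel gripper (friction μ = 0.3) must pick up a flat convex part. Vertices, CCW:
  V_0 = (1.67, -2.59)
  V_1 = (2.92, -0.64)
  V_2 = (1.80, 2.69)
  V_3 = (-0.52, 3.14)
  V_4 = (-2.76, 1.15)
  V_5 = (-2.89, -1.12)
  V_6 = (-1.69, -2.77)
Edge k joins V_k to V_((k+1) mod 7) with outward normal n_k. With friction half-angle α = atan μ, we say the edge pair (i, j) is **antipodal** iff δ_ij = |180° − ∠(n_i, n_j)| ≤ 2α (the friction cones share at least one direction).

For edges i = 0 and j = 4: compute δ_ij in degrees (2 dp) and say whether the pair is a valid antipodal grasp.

α = atan 0.3 = 16.70°;  2α = 33.40°
edge 0: e_0 = (+1.25, +1.95);  n_0 = (+0.8419, -0.5397)
edge 4: e_4 = (-0.13, -2.27);  n_4 = (-0.9984, +0.0572)
∠(n_0, n_4) = 150.62°
δ = |180° − 150.62°| = 29.38°
29.38° ≤ 2α = 33.40°  →  valid

δ = 29.38°, valid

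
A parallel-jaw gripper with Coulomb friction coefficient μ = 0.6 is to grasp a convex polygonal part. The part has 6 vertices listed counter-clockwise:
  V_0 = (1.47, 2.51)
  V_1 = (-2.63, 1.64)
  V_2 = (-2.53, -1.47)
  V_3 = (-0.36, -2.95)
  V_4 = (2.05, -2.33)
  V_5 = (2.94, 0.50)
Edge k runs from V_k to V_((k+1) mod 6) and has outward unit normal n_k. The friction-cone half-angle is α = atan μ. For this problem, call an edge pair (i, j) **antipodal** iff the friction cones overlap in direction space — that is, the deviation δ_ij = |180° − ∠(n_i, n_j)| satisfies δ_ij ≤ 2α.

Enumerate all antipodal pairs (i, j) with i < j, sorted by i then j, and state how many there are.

count = 6; pairs: (0,2), (0,3), (0,4), (1,4), (1,5), (2,5)

α = atan 0.6 = 30.96°;  2α = 61.93°
n_0 = (-0.2076, +0.9782)
n_1 = (-0.9995, -0.0321)
n_2 = (-0.5635, -0.8261)
n_3 = (+0.2491, -0.9685)
n_4 = (+0.9539, -0.3000)
n_5 = (+0.8072, +0.5903)
  (0,1): δ = 100.14°  ·
  (0,2): δ = 46.28°  ✓
  (0,3): δ = 2.45°  ✓
  (0,4): δ = 60.56°  ✓
  (0,5): δ = 114.20°  ·
  (1,2): δ = 126.14°  ·
  (1,3): δ = 77.41°  ·
  (1,4): δ = 19.30°  ✓
  (1,5): δ = 34.34°  ✓
  (2,3): δ = 131.28°  ·
  (2,4): δ = 73.16°  ·
  (2,5): δ = 19.53°  ✓
  (3,4): δ = 121.88°  ·
  (3,5): δ = 68.25°  ·
  (4,5): δ = 126.36°  ·
antipodal pairs: 6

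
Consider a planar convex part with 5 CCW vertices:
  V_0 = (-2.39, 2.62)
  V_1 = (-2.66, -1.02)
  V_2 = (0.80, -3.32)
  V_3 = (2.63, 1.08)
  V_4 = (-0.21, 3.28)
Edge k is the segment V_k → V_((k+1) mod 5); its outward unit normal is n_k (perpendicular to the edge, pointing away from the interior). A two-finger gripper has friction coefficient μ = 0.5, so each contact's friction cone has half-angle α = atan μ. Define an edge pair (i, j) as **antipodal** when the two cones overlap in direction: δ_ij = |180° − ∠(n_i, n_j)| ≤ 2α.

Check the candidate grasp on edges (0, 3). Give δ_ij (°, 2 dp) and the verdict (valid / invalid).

α = atan 0.5 = 26.57°;  2α = 53.13°
edge 0: e_0 = (-0.27, -3.64);  n_0 = (-0.9973, +0.0740)
edge 3: e_3 = (-2.84, +2.20);  n_3 = (+0.6124, +0.7905)
∠(n_0, n_3) = 123.52°
δ = |180° − 123.52°| = 56.48°
56.48° > 2α = 53.13°  →  invalid

δ = 56.48°, invalid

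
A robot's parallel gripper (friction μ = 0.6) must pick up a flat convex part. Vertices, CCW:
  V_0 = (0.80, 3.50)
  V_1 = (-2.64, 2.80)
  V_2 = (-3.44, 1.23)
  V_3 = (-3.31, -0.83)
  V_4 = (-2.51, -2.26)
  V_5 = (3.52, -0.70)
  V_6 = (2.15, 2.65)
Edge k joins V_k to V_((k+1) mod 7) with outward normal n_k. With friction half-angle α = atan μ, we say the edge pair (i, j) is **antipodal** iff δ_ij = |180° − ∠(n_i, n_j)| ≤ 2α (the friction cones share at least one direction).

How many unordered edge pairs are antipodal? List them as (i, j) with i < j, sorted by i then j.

α = atan 0.6 = 30.96°;  2α = 61.93°
n_0 = (-0.1994, +0.9799)
n_1 = (-0.8910, +0.4540)
n_2 = (-0.9980, -0.0630)
n_3 = (-0.8727, -0.4882)
n_4 = (+0.2505, -0.9681)
n_5 = (+0.9256, +0.3785)
n_6 = (+0.5328, +0.8462)
  (0,1): δ = 128.50°  ·
  (0,2): δ = 97.89°  ·
  (0,3): δ = 72.28°  ·
  (0,4): δ = 3.00°  ✓
  (0,5): δ = 100.74°  ·
  (0,6): δ = 136.30°  ·
  (1,2): δ = 149.39°  ·
  (1,3): δ = 123.77°  ·
  (1,4): δ = 48.49°  ✓
  (1,5): δ = 49.24°  ✓
  (1,6): δ = 84.81°  ·
  (2,3): δ = 154.39°  ·
  (2,4): δ = 79.11°  ·
  (2,5): δ = 18.63°  ✓
  (2,6): δ = 54.19°  ✓
  (3,4): δ = 104.72°  ·
  (3,5): δ = 6.98°  ✓
  (3,6): δ = 28.58°  ✓
  (4,5): δ = 82.26°  ·
  (4,6): δ = 46.70°  ✓
  (5,6): δ = 144.44°  ·
antipodal pairs: 8

count = 8; pairs: (0,4), (1,4), (1,5), (2,5), (2,6), (3,5), (3,6), (4,6)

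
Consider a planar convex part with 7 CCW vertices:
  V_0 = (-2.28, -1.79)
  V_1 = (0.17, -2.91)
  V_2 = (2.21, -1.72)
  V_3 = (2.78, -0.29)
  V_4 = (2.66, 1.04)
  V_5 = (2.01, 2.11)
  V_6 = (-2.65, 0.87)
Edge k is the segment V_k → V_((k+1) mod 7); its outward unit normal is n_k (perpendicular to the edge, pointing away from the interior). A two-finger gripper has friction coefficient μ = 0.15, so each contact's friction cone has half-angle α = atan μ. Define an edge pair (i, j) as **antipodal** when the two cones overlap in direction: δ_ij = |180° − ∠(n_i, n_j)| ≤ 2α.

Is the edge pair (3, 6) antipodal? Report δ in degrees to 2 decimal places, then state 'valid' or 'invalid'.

α = atan 0.15 = 8.53°;  2α = 17.06°
edge 3: e_3 = (-0.12, +1.33);  n_3 = (+0.9960, +0.0899)
edge 6: e_6 = (+0.37, -2.66);  n_6 = (-0.9905, -0.1378)
∠(n_3, n_6) = 177.24°
δ = |180° − 177.24°| = 2.76°
2.76° ≤ 2α = 17.06°  →  valid

δ = 2.76°, valid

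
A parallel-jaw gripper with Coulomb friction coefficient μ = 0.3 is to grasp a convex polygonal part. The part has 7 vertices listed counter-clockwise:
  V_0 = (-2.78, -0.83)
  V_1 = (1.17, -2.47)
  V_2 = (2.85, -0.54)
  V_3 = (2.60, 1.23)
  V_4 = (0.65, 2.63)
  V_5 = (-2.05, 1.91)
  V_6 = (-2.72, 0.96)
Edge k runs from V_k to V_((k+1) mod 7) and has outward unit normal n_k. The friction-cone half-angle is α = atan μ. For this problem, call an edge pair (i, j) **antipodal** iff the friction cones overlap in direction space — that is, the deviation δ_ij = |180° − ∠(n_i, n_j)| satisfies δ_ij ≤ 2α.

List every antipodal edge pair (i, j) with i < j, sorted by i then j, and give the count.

α = atan 0.3 = 16.70°;  2α = 33.40°
n_0 = (-0.3835, -0.9236)
n_1 = (+0.7543, -0.6566)
n_2 = (+0.9902, +0.1399)
n_3 = (+0.5832, +0.8123)
n_4 = (-0.2577, +0.9662)
n_5 = (-0.8172, +0.5763)
n_6 = (-0.9994, +0.0335)
  (0,1): δ = 108.49°  ·
  (0,2): δ = 59.41°  ·
  (0,3): δ = 13.13°  ✓
  (0,4): δ = 37.48°  ·
  (0,5): δ = 77.35°  ·
  (0,6): δ = 110.63°  ·
  (1,2): δ = 130.92°  ·
  (1,3): δ = 84.64°  ·
  (1,4): δ = 34.03°  ·
  (1,5): δ = 5.84°  ✓
  (1,6): δ = 39.12°  ·
  (2,3): δ = 133.72°  ·
  (2,4): δ = 83.11°  ·
  (2,5): δ = 43.23°  ·
  (2,6): δ = 9.96°  ✓
  (3,4): δ = 129.39°  ·
  (3,5): δ = 89.52°  ·
  (3,6): δ = 56.24°  ·
  (4,5): δ = 140.13°  ·
  (4,6): δ = 106.85°  ·
  (5,6): δ = 146.73°  ·
antipodal pairs: 3

count = 3; pairs: (0,3), (1,5), (2,6)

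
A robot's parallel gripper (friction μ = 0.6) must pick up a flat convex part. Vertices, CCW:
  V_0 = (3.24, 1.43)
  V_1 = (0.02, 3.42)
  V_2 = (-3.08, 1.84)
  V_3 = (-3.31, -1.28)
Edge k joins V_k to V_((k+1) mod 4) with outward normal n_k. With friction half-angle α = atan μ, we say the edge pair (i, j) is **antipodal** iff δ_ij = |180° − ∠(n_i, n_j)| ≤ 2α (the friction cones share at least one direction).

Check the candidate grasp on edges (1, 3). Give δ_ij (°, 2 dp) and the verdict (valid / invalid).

α = atan 0.6 = 30.96°;  2α = 61.93°
edge 1: e_1 = (-3.10, -1.58);  n_1 = (-0.4541, +0.8910)
edge 3: e_3 = (+6.55, +2.71);  n_3 = (+0.3823, -0.9240)
∠(n_1, n_3) = 175.47°
δ = |180° − 175.47°| = 4.53°
4.53° ≤ 2α = 61.93°  →  valid

δ = 4.53°, valid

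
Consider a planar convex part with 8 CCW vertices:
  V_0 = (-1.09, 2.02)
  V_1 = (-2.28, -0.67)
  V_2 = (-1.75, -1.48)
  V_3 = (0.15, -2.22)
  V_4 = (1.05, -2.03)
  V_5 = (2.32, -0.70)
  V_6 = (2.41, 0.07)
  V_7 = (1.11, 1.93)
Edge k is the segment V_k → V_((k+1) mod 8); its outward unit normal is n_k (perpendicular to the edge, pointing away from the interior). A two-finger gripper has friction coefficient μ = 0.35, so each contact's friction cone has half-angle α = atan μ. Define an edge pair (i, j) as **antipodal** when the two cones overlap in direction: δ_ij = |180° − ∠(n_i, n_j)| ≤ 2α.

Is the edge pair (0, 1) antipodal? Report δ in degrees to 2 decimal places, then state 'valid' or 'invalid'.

δ = 122.94°, invalid

α = atan 0.35 = 19.29°;  2α = 38.58°
edge 0: e_0 = (-1.19, -2.69);  n_0 = (-0.9145, +0.4046)
edge 1: e_1 = (+0.53, -0.81);  n_1 = (-0.8368, -0.5475)
∠(n_0, n_1) = 57.06°
δ = |180° − 57.06°| = 122.94°
122.94° > 2α = 38.58°  →  invalid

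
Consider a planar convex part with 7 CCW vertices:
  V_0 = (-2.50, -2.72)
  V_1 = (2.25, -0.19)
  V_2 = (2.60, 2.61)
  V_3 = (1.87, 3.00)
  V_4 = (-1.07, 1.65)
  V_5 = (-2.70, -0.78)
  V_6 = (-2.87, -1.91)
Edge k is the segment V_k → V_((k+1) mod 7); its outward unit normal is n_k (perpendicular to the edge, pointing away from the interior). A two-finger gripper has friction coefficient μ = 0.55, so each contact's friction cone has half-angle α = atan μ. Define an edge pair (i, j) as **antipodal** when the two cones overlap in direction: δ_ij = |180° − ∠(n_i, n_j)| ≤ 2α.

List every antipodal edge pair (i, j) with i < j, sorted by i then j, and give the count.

count = 8; pairs: (0,2), (0,3), (0,4), (0,5), (1,4), (1,5), (1,6), (2,6)

α = atan 0.55 = 28.81°;  2α = 57.62°
n_0 = (+0.4701, -0.8826)
n_1 = (+0.9923, -0.1240)
n_2 = (+0.4712, +0.8820)
n_3 = (-0.4173, +0.9088)
n_4 = (-0.8305, +0.5571)
n_5 = (-0.9889, +0.1488)
n_6 = (-0.9096, -0.4155)
  (0,1): δ = 125.17°  ·
  (0,2): δ = 56.15°  ✓
  (0,3): δ = 3.38°  ✓
  (0,4): δ = 28.11°  ✓
  (0,5): δ = 53.40°  ✓
  (0,6): δ = 86.51°  ·
  (1,2): δ = 110.99°  ·
  (1,3): δ = 58.21°  ·
  (1,4): δ = 26.73°  ✓
  (1,5): δ = 1.43°  ✓
  (1,6): δ = 31.68°  ✓
  (2,3): δ = 127.22°  ·
  (2,4): δ = 95.74°  ·
  (2,5): δ = 70.44°  ·
  (2,6): δ = 37.34°  ✓
  (3,4): δ = 148.52°  ·
  (3,5): δ = 123.22°  ·
  (3,6): δ = 90.11°  ·
  (4,5): δ = 154.70°  ·
  (4,6): δ = 121.60°  ·
  (5,6): δ = 146.89°  ·
antipodal pairs: 8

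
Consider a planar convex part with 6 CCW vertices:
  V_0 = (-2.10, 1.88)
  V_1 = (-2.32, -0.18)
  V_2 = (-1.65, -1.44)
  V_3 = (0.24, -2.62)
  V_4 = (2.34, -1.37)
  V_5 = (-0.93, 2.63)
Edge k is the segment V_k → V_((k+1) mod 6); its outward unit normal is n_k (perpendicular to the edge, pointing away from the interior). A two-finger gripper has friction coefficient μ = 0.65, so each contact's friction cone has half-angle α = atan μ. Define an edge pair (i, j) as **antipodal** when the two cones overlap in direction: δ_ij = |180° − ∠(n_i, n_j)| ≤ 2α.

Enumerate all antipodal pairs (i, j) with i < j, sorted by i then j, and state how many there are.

count = 6; pairs: (0,3), (0,4), (1,4), (2,4), (2,5), (3,5)

α = atan 0.65 = 33.02°;  2α = 66.05°
n_0 = (-0.9943, +0.1062)
n_1 = (-0.8829, -0.4695)
n_2 = (-0.5296, -0.8483)
n_3 = (+0.5115, -0.8593)
n_4 = (+0.7742, +0.6329)
n_5 = (-0.5397, +0.8419)
  (0,1): δ = 145.90°  ·
  (0,2): δ = 115.88°  ·
  (0,3): δ = 53.14°  ✓
  (0,4): δ = 45.36°  ✓
  (0,5): δ = 128.76°  ·
  (1,2): δ = 149.98°  ·
  (1,3): δ = 87.24°  ·
  (1,4): δ = 11.26°  ✓
  (1,5): δ = 94.66°  ·
  (2,3): δ = 117.26°  ·
  (2,4): δ = 18.76°  ✓
  (2,5): δ = 64.64°  ✓
  (3,4): δ = 81.50°  ·
  (3,5): δ = 1.90°  ✓
  (4,5): δ = 96.61°  ·
antipodal pairs: 6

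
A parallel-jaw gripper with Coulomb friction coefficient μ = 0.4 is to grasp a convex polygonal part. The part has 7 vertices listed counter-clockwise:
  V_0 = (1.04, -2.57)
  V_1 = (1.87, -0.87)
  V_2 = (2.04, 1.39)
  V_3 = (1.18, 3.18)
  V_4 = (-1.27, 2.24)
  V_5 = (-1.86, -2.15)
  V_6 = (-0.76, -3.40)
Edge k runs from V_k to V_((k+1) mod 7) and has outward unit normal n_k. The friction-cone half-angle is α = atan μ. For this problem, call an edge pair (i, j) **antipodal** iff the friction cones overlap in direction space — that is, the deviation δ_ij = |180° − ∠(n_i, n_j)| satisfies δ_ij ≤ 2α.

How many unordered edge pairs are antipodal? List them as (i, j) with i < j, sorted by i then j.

α = atan 0.4 = 21.80°;  2α = 43.60°
n_0 = (+0.8986, -0.4387)
n_1 = (+0.9972, -0.0750)
n_2 = (+0.9014, +0.4331)
n_3 = (-0.3582, +0.9336)
n_4 = (-0.9911, +0.1332)
n_5 = (-0.7507, -0.6606)
n_6 = (+0.4187, -0.9081)
  (0,1): δ = 158.28°  ·
  (0,2): δ = 128.31°  ·
  (0,3): δ = 42.99°  ✓
  (0,4): δ = 18.37°  ✓
  (0,5): δ = 67.37°  ·
  (0,6): δ = 140.78°  ·
  (1,2): δ = 150.04°  ·
  (1,3): δ = 64.71°  ·
  (1,4): δ = 3.35°  ✓
  (1,5): δ = 45.65°  ·
  (1,6): δ = 119.06°  ·
  (2,3): δ = 94.67°  ·
  (2,4): δ = 33.32°  ✓
  (2,5): δ = 15.69°  ✓
  (2,6): δ = 89.09°  ·
  (3,4): δ = 118.64°  ·
  (3,5): δ = 69.64°  ·
  (3,6): δ = 3.76°  ✓
  (4,5): δ = 131.00°  ·
  (4,6): δ = 57.59°  ·
  (5,6): δ = 106.59°  ·
antipodal pairs: 6

count = 6; pairs: (0,3), (0,4), (1,4), (2,4), (2,5), (3,6)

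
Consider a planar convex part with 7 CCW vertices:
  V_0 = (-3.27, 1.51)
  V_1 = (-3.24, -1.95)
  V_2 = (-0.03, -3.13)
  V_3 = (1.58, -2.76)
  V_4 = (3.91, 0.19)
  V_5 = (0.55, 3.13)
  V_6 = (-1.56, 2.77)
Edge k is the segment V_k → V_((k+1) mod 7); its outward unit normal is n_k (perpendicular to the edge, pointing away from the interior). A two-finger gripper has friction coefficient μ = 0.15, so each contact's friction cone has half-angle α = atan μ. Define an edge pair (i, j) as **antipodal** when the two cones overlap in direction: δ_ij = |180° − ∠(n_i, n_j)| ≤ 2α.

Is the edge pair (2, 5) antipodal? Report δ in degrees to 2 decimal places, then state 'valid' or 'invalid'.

δ = 3.26°, valid

α = atan 0.15 = 8.53°;  2α = 17.06°
edge 2: e_2 = (+1.61, +0.37);  n_2 = (+0.2240, -0.9746)
edge 5: e_5 = (-2.11, -0.36);  n_5 = (-0.1682, +0.9858)
∠(n_2, n_5) = 176.74°
δ = |180° − 176.74°| = 3.26°
3.26° ≤ 2α = 17.06°  →  valid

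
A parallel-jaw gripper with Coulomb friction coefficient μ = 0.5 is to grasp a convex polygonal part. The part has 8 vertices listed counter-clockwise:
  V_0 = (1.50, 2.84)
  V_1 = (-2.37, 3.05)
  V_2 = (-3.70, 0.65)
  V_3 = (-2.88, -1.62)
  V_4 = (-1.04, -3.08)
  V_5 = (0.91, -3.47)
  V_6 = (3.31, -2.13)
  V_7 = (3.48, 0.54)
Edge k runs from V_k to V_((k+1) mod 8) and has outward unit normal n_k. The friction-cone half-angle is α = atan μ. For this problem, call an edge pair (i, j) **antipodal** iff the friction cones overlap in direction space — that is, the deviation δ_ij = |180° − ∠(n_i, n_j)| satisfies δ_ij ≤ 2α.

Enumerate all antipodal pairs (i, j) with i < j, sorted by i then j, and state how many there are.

α = atan 0.5 = 26.57°;  2α = 53.13°
n_0 = (+0.0542, +0.9985)
n_1 = (-0.8747, +0.4847)
n_2 = (-0.9405, -0.3397)
n_3 = (-0.6216, -0.7834)
n_4 = (-0.1961, -0.9806)
n_5 = (+0.4875, -0.8731)
n_6 = (+0.9980, -0.0635)
n_7 = (+0.7579, +0.6524)
  (0,1): δ = 115.89°  ·
  (0,2): δ = 67.03°  ·
  (0,3): δ = 35.33°  ✓
  (0,4): δ = 8.20°  ✓
  (0,5): δ = 32.28°  ✓
  (0,6): δ = 89.46°  ·
  (0,7): δ = 133.83°  ·
  (1,2): δ = 131.14°  ·
  (1,3): δ = 99.44°  ·
  (1,4): δ = 72.32°  ·
  (1,5): δ = 31.83°  ✓
  (1,6): δ = 25.35°  ✓
  (1,7): δ = 69.72°  ·
  (2,3): δ = 148.29°  ·
  (2,4): δ = 121.17°  ·
  (2,5): δ = 80.69°  ·
  (2,6): δ = 23.50°  ✓
  (2,7): δ = 20.86°  ✓
  (3,4): δ = 152.88°  ·
  (3,5): δ = 112.39°  ·
  (3,6): δ = 55.21°  ·
  (3,7): δ = 10.84°  ✓
  (4,5): δ = 139.51°  ·
  (4,6): δ = 82.33°  ·
  (4,7): δ = 37.97°  ✓
  (5,6): δ = 122.82°  ·
  (5,7): δ = 78.45°  ·
  (6,7): δ = 135.63°  ·
antipodal pairs: 9

count = 9; pairs: (0,3), (0,4), (0,5), (1,5), (1,6), (2,6), (2,7), (3,7), (4,7)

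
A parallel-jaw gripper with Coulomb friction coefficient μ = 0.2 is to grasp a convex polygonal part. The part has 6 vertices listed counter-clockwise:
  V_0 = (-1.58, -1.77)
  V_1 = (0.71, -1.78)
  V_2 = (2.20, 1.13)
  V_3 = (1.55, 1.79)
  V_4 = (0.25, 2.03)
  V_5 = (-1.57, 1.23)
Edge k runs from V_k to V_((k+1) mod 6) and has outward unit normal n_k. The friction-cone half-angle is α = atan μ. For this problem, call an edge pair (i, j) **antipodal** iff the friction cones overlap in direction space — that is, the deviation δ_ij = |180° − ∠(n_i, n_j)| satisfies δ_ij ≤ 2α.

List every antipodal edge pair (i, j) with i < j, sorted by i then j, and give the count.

count = 1; pairs: (0,3)

α = atan 0.2 = 11.31°;  2α = 22.62°
n_0 = (-0.0044, -1.0000)
n_1 = (+0.8901, -0.4558)
n_2 = (+0.7125, +0.7017)
n_3 = (+0.1815, +0.9834)
n_4 = (-0.4024, +0.9155)
n_5 = (-1.0000, +0.0033)
  (0,1): δ = 116.86°  ·
  (0,2): δ = 45.19°  ·
  (0,3): δ = 10.21°  ✓
  (0,4): δ = 23.98°  ·
  (0,5): δ = 90.06°  ·
  (1,2): δ = 108.32°  ·
  (1,3): δ = 73.35°  ·
  (1,4): δ = 39.16°  ·
  (1,5): δ = 26.92°  ·
  (2,3): δ = 145.02°  ·
  (2,4): δ = 110.83°  ·
  (2,5): δ = 44.75°  ·
  (3,4): δ = 145.81°  ·
  (3,5): δ = 79.73°  ·
  (4,5): δ = 113.92°  ·
antipodal pairs: 1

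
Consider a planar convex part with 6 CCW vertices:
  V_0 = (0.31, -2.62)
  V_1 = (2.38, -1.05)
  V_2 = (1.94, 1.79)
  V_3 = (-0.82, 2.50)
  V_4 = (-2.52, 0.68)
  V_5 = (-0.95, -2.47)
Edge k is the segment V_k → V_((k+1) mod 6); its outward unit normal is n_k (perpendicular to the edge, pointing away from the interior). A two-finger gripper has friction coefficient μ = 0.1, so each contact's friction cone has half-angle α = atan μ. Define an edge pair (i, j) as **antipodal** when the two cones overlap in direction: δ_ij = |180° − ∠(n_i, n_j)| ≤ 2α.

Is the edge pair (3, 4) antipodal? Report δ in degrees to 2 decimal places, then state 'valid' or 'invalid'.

δ = 110.46°, invalid

α = atan 0.1 = 5.71°;  2α = 11.42°
edge 3: e_3 = (-1.70, -1.82);  n_3 = (-0.7308, +0.6826)
edge 4: e_4 = (+1.57, -3.15);  n_4 = (-0.8950, -0.4461)
∠(n_3, n_4) = 69.54°
δ = |180° − 69.54°| = 110.46°
110.46° > 2α = 11.42°  →  invalid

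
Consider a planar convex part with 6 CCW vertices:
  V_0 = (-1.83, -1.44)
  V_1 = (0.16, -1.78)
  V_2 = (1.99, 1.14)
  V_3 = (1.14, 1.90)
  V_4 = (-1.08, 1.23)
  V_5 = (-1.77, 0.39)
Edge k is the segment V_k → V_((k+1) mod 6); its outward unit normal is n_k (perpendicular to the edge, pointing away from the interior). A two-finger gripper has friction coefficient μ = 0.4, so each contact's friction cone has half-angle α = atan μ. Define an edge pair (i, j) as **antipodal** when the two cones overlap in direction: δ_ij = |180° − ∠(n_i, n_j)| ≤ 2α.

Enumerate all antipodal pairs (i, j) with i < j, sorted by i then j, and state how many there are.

α = atan 0.4 = 21.80°;  2α = 43.60°
n_0 = (-0.1684, -0.9857)
n_1 = (+0.8473, -0.5310)
n_2 = (+0.6665, +0.7455)
n_3 = (-0.2889, +0.9574)
n_4 = (-0.7727, +0.6347)
n_5 = (-0.9995, +0.0328)
  (0,1): δ = 112.38°  ·
  (0,2): δ = 32.10°  ✓
  (0,3): δ = 26.49°  ✓
  (0,4): δ = 60.29°  ·
  (0,5): δ = 97.82°  ·
  (1,2): δ = 99.72°  ·
  (1,3): δ = 41.13°  ✓
  (1,4): δ = 7.32°  ✓
  (1,5): δ = 30.20°  ✓
  (2,3): δ = 121.41°  ·
  (2,4): δ = 87.60°  ·
  (2,5): δ = 50.08°  ·
  (3,4): δ = 146.19°  ·
  (3,5): δ = 108.67°  ·
  (4,5): δ = 142.48°  ·
antipodal pairs: 5

count = 5; pairs: (0,2), (0,3), (1,3), (1,4), (1,5)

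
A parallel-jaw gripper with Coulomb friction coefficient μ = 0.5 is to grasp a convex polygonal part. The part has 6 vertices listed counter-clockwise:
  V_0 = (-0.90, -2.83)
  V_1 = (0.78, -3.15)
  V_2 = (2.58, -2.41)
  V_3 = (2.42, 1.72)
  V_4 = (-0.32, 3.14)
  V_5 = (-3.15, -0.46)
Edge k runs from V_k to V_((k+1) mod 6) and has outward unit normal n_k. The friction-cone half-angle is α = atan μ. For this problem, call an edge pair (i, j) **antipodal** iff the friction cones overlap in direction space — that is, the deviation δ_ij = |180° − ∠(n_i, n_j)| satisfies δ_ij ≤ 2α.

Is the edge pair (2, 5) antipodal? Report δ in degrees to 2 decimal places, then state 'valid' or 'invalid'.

δ = 41.29°, valid

α = atan 0.5 = 26.57°;  2α = 53.13°
edge 2: e_2 = (-0.16, +4.13);  n_2 = (+0.9993, +0.0387)
edge 5: e_5 = (+2.25, -2.37);  n_5 = (-0.7252, -0.6885)
∠(n_2, n_5) = 138.71°
δ = |180° − 138.71°| = 41.29°
41.29° ≤ 2α = 53.13°  →  valid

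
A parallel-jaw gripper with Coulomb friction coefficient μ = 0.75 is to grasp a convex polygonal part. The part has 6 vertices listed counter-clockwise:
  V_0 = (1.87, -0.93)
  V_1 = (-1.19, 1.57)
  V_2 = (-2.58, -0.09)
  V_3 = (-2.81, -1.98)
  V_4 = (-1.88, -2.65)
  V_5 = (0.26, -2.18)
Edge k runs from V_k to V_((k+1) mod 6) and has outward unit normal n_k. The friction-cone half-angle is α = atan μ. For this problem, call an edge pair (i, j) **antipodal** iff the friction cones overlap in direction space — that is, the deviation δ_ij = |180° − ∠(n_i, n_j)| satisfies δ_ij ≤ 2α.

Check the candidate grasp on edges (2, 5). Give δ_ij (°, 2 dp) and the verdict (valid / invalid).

δ = 45.24°, valid

α = atan 0.75 = 36.87°;  2α = 73.74°
edge 2: e_2 = (-0.23, -1.89);  n_2 = (-0.9927, +0.1208)
edge 5: e_5 = (+1.61, +1.25);  n_5 = (+0.6133, -0.7899)
∠(n_2, n_5) = 134.76°
δ = |180° − 134.76°| = 45.24°
45.24° ≤ 2α = 73.74°  →  valid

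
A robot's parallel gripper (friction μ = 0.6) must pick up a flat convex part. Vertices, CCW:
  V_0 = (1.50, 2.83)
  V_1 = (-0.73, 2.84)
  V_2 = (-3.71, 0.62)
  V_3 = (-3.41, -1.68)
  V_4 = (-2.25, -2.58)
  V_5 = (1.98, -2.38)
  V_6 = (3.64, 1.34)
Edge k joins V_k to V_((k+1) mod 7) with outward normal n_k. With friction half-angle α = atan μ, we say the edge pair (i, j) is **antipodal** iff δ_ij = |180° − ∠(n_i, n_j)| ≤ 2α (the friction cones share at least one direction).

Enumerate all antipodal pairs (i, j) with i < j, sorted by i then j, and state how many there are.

α = atan 0.6 = 30.96°;  2α = 61.93°
n_0 = (+0.0045, +1.0000)
n_1 = (-0.5974, +0.8019)
n_2 = (-0.9916, -0.1293)
n_3 = (-0.6130, -0.7901)
n_4 = (+0.0472, -0.9989)
n_5 = (+0.9132, -0.4075)
n_6 = (+0.5714, +0.8207)
  (0,1): δ = 143.06°  ·
  (0,2): δ = 82.31°  ·
  (0,3): δ = 37.55°  ✓
  (0,4): δ = 2.96°  ✓
  (0,5): δ = 66.21°  ·
  (0,6): δ = 145.41°  ·
  (1,2): δ = 119.25°  ·
  (1,3): δ = 74.49°  ·
  (1,4): δ = 33.98°  ✓
  (1,5): δ = 29.27°  ✓
  (1,6): δ = 108.47°  ·
  (2,3): δ = 135.24°  ·
  (2,4): δ = 94.72°  ·
  (2,5): δ = 31.48°  ✓
  (2,6): δ = 47.72°  ✓
  (3,4): δ = 139.49°  ·
  (3,5): δ = 76.24°  ·
  (3,6): δ = 2.96°  ✓
  (4,5): δ = 116.76°  ·
  (4,6): δ = 37.56°  ✓
  (5,6): δ = 100.80°  ·
antipodal pairs: 8

count = 8; pairs: (0,3), (0,4), (1,4), (1,5), (2,5), (2,6), (3,6), (4,6)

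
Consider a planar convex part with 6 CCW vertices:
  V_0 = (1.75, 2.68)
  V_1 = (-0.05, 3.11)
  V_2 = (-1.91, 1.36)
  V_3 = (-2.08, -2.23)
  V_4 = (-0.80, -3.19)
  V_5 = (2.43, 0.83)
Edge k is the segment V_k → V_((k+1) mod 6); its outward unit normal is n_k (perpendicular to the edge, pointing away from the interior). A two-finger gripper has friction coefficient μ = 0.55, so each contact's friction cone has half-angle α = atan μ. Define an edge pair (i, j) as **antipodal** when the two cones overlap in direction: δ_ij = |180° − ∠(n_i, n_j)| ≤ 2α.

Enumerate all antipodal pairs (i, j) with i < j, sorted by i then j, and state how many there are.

α = atan 0.55 = 28.81°;  2α = 57.62°
n_0 = (+0.2324, +0.9726)
n_1 = (-0.6852, +0.7283)
n_2 = (-0.9989, +0.0473)
n_3 = (-0.6000, -0.8000)
n_4 = (+0.7795, -0.6263)
n_5 = (+0.9386, +0.3450)
  (0,1): δ = 123.31°  ·
  (0,2): δ = 79.28°  ·
  (0,3): δ = 23.43°  ✓
  (0,4): δ = 64.65°  ·
  (0,5): δ = 123.62°  ·
  (1,2): δ = 135.97°  ·
  (1,3): δ = 80.12°  ·
  (1,4): δ = 7.96°  ✓
  (1,5): δ = 66.93°  ·
  (2,3): δ = 124.16°  ·
  (2,4): δ = 36.07°  ✓
  (2,5): δ = 22.89°  ✓
  (3,4): δ = 91.91°  ·
  (3,5): δ = 32.95°  ✓
  (4,5): δ = 121.04°  ·
antipodal pairs: 5

count = 5; pairs: (0,3), (1,4), (2,4), (2,5), (3,5)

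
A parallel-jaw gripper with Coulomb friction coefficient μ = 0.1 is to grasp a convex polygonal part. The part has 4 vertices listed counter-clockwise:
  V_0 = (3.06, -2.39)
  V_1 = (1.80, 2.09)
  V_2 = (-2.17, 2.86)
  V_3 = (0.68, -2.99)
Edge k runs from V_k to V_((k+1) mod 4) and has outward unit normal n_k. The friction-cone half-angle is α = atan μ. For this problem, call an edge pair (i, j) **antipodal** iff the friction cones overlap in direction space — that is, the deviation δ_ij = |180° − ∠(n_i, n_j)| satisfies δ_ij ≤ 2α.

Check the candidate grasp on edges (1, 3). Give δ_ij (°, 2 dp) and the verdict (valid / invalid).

α = atan 0.1 = 5.71°;  2α = 11.42°
edge 1: e_1 = (-3.97, +0.77);  n_1 = (+0.1904, +0.9817)
edge 3: e_3 = (+2.38, +0.60);  n_3 = (+0.2445, -0.9697)
∠(n_1, n_3) = 154.87°
δ = |180° − 154.87°| = 25.13°
25.13° > 2α = 11.42°  →  invalid

δ = 25.13°, invalid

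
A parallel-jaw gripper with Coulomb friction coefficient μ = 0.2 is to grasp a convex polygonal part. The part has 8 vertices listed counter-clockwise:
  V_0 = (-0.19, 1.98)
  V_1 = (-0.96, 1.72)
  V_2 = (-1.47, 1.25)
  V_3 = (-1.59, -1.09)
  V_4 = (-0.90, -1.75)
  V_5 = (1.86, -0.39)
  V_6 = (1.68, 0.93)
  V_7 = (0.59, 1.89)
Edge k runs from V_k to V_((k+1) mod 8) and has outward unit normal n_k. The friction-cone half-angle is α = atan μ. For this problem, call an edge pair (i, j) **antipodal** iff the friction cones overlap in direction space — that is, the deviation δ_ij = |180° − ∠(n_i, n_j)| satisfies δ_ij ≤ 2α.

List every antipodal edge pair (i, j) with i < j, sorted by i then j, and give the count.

count = 4; pairs: (0,4), (1,4), (2,5), (3,6)

α = atan 0.2 = 11.31°;  2α = 22.62°
n_0 = (-0.3199, +0.9474)
n_1 = (-0.6777, +0.7354)
n_2 = (-0.9987, +0.0512)
n_3 = (-0.6912, -0.7226)
n_4 = (+0.4420, -0.8970)
n_5 = (+0.9908, +0.1351)
n_6 = (+0.6609, +0.7504)
n_7 = (+0.1146, +0.9934)
  (0,1): δ = 156.00°  ·
  (0,2): δ = 111.59°  ·
  (0,3): δ = 62.38°  ·
  (0,4): δ = 7.57°  ✓
  (0,5): δ = 79.11°  ·
  (0,6): δ = 119.97°  ·
  (0,7): δ = 154.76°  ·
  (1,2): δ = 135.60°  ·
  (1,3): δ = 86.39°  ·
  (1,4): δ = 16.43°  ✓
  (1,5): δ = 55.10°  ·
  (1,6): δ = 95.97°  ·
  (1,7): δ = 130.76°  ·
  (2,3): δ = 130.79°  ·
  (2,4): δ = 60.83°  ·
  (2,5): δ = 10.70°  ✓
  (2,6): δ = 51.56°  ·
  (2,7): δ = 86.35°  ·
  (3,4): δ = 110.04°  ·
  (3,5): δ = 38.51°  ·
  (3,6): δ = 2.36°  ✓
  (3,7): δ = 37.15°  ·
  (4,5): δ = 108.47°  ·
  (4,6): δ = 67.60°  ·
  (4,7): δ = 32.81°  ·
  (5,6): δ = 139.14°  ·
  (5,7): δ = 104.35°  ·
  (6,7): δ = 145.21°  ·
antipodal pairs: 4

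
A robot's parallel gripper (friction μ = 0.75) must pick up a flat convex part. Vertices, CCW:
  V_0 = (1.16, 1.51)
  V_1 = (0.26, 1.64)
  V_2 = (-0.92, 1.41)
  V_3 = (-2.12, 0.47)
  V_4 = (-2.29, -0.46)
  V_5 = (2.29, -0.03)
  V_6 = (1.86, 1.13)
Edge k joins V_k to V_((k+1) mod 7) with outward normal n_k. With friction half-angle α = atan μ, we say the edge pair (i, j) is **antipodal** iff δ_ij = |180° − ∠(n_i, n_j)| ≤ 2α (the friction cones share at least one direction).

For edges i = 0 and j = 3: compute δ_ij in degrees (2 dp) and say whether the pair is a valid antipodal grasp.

δ = 92.14°, invalid

α = atan 0.75 = 36.87°;  2α = 73.74°
edge 0: e_0 = (-0.90, +0.13);  n_0 = (+0.1430, +0.9897)
edge 3: e_3 = (-0.17, -0.93);  n_3 = (-0.9837, +0.1798)
∠(n_0, n_3) = 87.86°
δ = |180° − 87.86°| = 92.14°
92.14° > 2α = 73.74°  →  invalid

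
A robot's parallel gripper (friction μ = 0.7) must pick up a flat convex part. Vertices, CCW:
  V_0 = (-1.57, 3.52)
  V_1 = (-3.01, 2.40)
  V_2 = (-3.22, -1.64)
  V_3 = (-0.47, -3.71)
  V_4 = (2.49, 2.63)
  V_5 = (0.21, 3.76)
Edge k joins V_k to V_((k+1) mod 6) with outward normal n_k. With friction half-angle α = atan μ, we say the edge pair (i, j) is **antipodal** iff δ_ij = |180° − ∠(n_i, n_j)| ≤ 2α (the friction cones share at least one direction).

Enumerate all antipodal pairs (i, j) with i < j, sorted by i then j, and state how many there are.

α = atan 0.7 = 34.99°;  2α = 69.98°
n_0 = (-0.6139, +0.7894)
n_1 = (-0.9987, +0.0519)
n_2 = (-0.6014, -0.7990)
n_3 = (+0.9061, -0.4230)
n_4 = (+0.4441, +0.8960)
n_5 = (-0.1336, +0.9910)
  (0,1): δ = 130.85°  ·
  (0,2): δ = 74.84°  ·
  (0,3): δ = 27.10°  ✓
  (0,4): δ = 115.76°  ·
  (0,5): δ = 149.80°  ·
  (1,2): δ = 123.99°  ·
  (1,3): δ = 22.05°  ✓
  (1,4): δ = 66.61°  ✓
  (1,5): δ = 100.65°  ·
  (2,3): δ = 78.06°  ·
  (2,4): δ = 10.61°  ✓
  (2,5): δ = 44.65°  ✓
  (3,4): δ = 91.34°  ·
  (3,5): δ = 57.29°  ✓
  (4,5): δ = 145.96°  ·
antipodal pairs: 6

count = 6; pairs: (0,3), (1,3), (1,4), (2,4), (2,5), (3,5)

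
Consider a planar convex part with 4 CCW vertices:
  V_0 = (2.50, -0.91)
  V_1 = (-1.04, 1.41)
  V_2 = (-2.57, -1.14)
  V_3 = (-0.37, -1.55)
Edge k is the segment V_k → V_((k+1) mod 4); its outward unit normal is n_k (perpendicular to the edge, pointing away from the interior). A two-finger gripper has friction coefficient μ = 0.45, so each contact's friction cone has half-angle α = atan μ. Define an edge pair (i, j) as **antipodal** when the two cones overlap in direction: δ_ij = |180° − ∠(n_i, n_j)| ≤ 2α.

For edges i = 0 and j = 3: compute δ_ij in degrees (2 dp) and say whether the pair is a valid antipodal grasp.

α = atan 0.45 = 24.23°;  2α = 48.46°
edge 0: e_0 = (-3.54, +2.32);  n_0 = (+0.5481, +0.8364)
edge 3: e_3 = (+2.87, +0.64);  n_3 = (+0.2177, -0.9760)
∠(n_0, n_3) = 134.19°
δ = |180° − 134.19°| = 45.81°
45.81° ≤ 2α = 48.46°  →  valid

δ = 45.81°, valid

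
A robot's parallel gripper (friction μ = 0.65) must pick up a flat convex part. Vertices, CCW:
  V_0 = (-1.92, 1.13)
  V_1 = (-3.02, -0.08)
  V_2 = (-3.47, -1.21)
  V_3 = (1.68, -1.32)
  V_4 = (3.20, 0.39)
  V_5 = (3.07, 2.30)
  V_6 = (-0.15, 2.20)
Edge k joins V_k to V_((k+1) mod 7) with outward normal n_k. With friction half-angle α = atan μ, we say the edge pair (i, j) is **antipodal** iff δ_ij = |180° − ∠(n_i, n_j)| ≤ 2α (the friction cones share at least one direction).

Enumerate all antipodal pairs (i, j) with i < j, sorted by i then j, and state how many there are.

α = atan 0.65 = 33.02°;  2α = 66.05°
n_0 = (-0.7399, +0.6727)
n_1 = (-0.9290, +0.3700)
n_2 = (-0.0214, -0.9998)
n_3 = (+0.7474, -0.6644)
n_4 = (+0.9977, +0.0679)
n_5 = (-0.0310, +0.9995)
n_6 = (-0.5173, +0.8558)
  (0,1): δ = 159.44°  ·
  (0,2): δ = 48.95°  ✓
  (0,3): δ = 0.64°  ✓
  (0,4): δ = 46.17°  ✓
  (0,5): δ = 134.05°  ·
  (0,6): δ = 163.43°  ·
  (1,2): δ = 69.51°  ·
  (1,3): δ = 19.92°  ✓
  (1,4): δ = 25.61°  ✓
  (1,5): δ = 113.49°  ·
  (1,6): δ = 142.87°  ·
  (2,3): δ = 130.41°  ·
  (2,4): δ = 84.88°  ·
  (2,5): δ = 3.00°  ✓
  (2,6): δ = 32.38°  ✓
  (3,4): δ = 134.47°  ·
  (3,5): δ = 46.59°  ✓
  (3,6): δ = 17.21°  ✓
  (4,5): δ = 92.11°  ·
  (4,6): δ = 62.74°  ✓
  (5,6): δ = 150.63°  ·
antipodal pairs: 10

count = 10; pairs: (0,2), (0,3), (0,4), (1,3), (1,4), (2,5), (2,6), (3,5), (3,6), (4,6)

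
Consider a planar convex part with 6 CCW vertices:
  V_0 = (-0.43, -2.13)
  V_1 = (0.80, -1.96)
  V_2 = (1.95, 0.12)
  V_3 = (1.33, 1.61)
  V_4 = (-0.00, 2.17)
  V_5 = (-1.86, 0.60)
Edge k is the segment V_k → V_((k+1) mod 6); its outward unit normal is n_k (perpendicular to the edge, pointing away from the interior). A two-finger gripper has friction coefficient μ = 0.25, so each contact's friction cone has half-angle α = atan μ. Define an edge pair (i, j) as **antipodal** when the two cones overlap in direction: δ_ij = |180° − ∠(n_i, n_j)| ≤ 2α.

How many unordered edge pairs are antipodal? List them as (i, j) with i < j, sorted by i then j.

α = atan 0.25 = 14.04°;  2α = 28.07°
n_0 = (+0.1369, -0.9906)
n_1 = (+0.8751, -0.4839)
n_2 = (+0.9233, +0.3842)
n_3 = (+0.3881, +0.9216)
n_4 = (-0.6450, +0.7642)
n_5 = (-0.8858, -0.4640)
  (0,1): δ = 126.81°  ·
  (0,2): δ = 75.28°  ·
  (0,3): δ = 30.70°  ·
  (0,4): δ = 32.30°  ·
  (0,5): δ = 109.78°  ·
  (1,2): δ = 128.47°  ·
  (1,3): δ = 83.90°  ·
  (1,4): δ = 20.90°  ✓
  (1,5): δ = 56.58°  ·
  (2,3): δ = 135.43°  ·
  (2,4): δ = 72.43°  ·
  (2,5): δ = 5.05°  ✓
  (3,4): δ = 117.00°  ·
  (3,5): δ = 39.52°  ·
  (4,5): δ = 102.52°  ·
antipodal pairs: 2

count = 2; pairs: (1,4), (2,5)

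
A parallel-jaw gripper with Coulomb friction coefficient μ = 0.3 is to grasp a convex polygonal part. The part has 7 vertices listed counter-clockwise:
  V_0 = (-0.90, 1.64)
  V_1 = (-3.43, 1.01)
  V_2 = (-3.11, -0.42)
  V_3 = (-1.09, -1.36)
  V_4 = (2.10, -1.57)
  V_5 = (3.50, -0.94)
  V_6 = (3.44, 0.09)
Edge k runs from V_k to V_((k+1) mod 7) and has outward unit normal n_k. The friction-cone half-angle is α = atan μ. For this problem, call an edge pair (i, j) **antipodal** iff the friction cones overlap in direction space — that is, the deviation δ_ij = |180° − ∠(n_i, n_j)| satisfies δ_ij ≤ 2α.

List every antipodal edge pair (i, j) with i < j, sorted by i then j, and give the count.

count = 5; pairs: (0,3), (0,4), (1,5), (2,6), (3,6)

α = atan 0.3 = 16.70°;  2α = 33.40°
n_0 = (-0.2416, +0.9704)
n_1 = (-0.9759, -0.2184)
n_2 = (-0.4219, -0.9066)
n_3 = (-0.0657, -0.9978)
n_4 = (+0.4104, -0.9119)
n_5 = (+0.9983, +0.0582)
n_6 = (+0.3363, +0.9417)
  (0,1): δ = 91.37°  ·
  (0,2): δ = 38.94°  ·
  (0,3): δ = 17.75°  ✓
  (0,4): δ = 10.24°  ✓
  (0,5): δ = 79.35°  ·
  (0,6): δ = 146.36°  ·
  (1,2): δ = 127.57°  ·
  (1,3): δ = 106.38°  ·
  (1,4): δ = 78.39°  ·
  (1,5): δ = 9.28°  ✓
  (1,6): δ = 57.73°  ·
  (2,3): δ = 158.81°  ·
  (2,4): δ = 130.82°  ·
  (2,5): δ = 61.71°  ·
  (2,6): δ = 5.30°  ✓
  (3,4): δ = 152.01°  ·
  (3,5): δ = 82.90°  ·
  (3,6): δ = 15.89°  ✓
  (4,5): δ = 110.89°  ·
  (4,6): δ = 43.88°  ·
  (5,6): δ = 112.99°  ·
antipodal pairs: 5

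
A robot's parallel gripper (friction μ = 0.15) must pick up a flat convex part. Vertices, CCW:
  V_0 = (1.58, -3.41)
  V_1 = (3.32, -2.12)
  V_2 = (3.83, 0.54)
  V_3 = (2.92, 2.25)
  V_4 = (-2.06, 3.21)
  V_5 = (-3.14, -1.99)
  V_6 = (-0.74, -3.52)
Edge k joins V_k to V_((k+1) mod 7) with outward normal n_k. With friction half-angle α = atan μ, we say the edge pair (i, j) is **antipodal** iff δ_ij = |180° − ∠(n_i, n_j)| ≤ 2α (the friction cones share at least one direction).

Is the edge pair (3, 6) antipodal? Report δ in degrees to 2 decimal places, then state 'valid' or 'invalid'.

δ = 13.63°, valid

α = atan 0.15 = 8.53°;  2α = 17.06°
edge 3: e_3 = (-4.98, +0.96);  n_3 = (+0.1893, +0.9819)
edge 6: e_6 = (+2.32, +0.11);  n_6 = (+0.0474, -0.9989)
∠(n_3, n_6) = 166.37°
δ = |180° − 166.37°| = 13.63°
13.63° ≤ 2α = 17.06°  →  valid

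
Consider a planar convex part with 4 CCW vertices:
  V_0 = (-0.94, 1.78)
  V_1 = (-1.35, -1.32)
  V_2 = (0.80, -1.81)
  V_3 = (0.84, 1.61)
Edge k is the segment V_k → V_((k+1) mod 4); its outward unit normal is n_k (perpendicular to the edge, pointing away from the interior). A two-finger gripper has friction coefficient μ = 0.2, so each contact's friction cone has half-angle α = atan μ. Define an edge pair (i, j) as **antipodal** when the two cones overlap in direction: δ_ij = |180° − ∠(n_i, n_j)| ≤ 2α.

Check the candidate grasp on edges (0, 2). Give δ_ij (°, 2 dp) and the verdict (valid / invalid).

α = atan 0.2 = 11.31°;  2α = 22.62°
edge 0: e_0 = (-0.41, -3.10);  n_0 = (-0.9914, +0.1311)
edge 2: e_2 = (+0.04, +3.42);  n_2 = (+0.9999, -0.0117)
∠(n_0, n_2) = 173.14°
δ = |180° − 173.14°| = 6.86°
6.86° ≤ 2α = 22.62°  →  valid

δ = 6.86°, valid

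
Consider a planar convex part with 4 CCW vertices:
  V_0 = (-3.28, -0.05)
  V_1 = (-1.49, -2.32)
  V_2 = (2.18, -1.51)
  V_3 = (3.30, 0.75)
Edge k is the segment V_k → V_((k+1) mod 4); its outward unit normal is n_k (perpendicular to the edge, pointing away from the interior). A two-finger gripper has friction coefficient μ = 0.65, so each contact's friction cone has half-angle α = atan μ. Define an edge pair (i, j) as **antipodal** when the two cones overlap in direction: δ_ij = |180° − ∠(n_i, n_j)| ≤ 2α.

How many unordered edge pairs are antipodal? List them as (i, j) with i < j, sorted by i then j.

α = atan 0.65 = 33.02°;  2α = 66.05°
n_0 = (-0.7852, -0.6192)
n_1 = (+0.2155, -0.9765)
n_2 = (+0.8960, -0.4440)
n_3 = (-0.1207, +0.9927)
  (0,1): δ = 115.81°  ·
  (0,2): δ = 64.62°  ✓
  (0,3): δ = 58.67°  ✓
  (1,2): δ = 128.81°  ·
  (1,3): δ = 5.51°  ✓
  (2,3): δ = 56.71°  ✓
antipodal pairs: 4

count = 4; pairs: (0,2), (0,3), (1,3), (2,3)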